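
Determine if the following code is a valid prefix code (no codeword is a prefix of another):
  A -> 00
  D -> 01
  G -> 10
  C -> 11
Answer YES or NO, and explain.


Checking each pair (does one codeword prefix another?):
  A='00' vs D='01': no prefix
  A='00' vs G='10': no prefix
  A='00' vs C='11': no prefix
  D='01' vs A='00': no prefix
  D='01' vs G='10': no prefix
  D='01' vs C='11': no prefix
  G='10' vs A='00': no prefix
  G='10' vs D='01': no prefix
  G='10' vs C='11': no prefix
  C='11' vs A='00': no prefix
  C='11' vs D='01': no prefix
  C='11' vs G='10': no prefix
No violation found over all pairs.

YES -- this is a valid prefix code. No codeword is a prefix of any other codeword.


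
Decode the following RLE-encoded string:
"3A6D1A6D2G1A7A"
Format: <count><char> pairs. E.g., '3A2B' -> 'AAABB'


Expanding each <count><char> pair:
  3A -> 'AAA'
  6D -> 'DDDDDD'
  1A -> 'A'
  6D -> 'DDDDDD'
  2G -> 'GG'
  1A -> 'A'
  7A -> 'AAAAAAA'

Decoded = AAADDDDDDADDDDDDGGAAAAAAAA


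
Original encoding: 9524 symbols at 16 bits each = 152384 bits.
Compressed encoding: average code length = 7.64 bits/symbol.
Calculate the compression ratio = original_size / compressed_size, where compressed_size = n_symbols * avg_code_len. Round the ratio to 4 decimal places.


original_size = n_symbols * orig_bits = 9524 * 16 = 152384 bits
compressed_size = n_symbols * avg_code_len = 9524 * 7.64 = 72763.36 bits
ratio = original_size / compressed_size = 152384 / 72763.36 = 2.0942

Compression ratio = 2.0942


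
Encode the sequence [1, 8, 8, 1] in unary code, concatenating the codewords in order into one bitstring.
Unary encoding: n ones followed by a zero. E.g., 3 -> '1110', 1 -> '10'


Encode each number as n ones followed by a terminating 0:
  1 -> 10 (2 bits)
  8 -> 111111110 (9 bits)
  8 -> 111111110 (9 bits)
  1 -> 10 (2 bits)
Total length = 2 + 9 + 9 + 2 = 22 bits.

Unary([1, 8, 8, 1]) = 1011111111011111111010 (22 bits)


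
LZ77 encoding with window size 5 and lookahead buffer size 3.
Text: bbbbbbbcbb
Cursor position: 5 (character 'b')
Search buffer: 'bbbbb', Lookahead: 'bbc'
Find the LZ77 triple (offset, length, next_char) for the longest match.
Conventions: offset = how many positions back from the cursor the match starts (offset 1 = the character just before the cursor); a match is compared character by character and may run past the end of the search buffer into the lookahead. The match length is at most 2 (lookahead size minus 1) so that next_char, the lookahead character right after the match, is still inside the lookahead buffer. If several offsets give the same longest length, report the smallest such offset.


Try each offset into the search buffer:
  offset=1 (pos 4, char 'b'): match length 2
  offset=2 (pos 3, char 'b'): match length 2
  offset=3 (pos 2, char 'b'): match length 2
  offset=4 (pos 1, char 'b'): match length 2
  offset=5 (pos 0, char 'b'): match length 2
Longest match has length 2, found at offsets 1, 2, 3, 4, 5; take the smallest, offset 1.
next_char = character at position 5 + 2 = 7 -> 'c'

Best match: offset=1, length=2 (matching 'bb' starting at position 4)
LZ77 triple: (1, 2, 'c')


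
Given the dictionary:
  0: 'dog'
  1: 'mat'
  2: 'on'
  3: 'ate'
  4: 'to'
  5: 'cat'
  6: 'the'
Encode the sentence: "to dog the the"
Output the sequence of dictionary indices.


Look up each word in the dictionary:
  'to' -> 4
  'dog' -> 0
  'the' -> 6
  'the' -> 6

Encoded: [4, 0, 6, 6]


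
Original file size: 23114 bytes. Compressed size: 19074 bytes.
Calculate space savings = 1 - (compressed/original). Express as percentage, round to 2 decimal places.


ratio = compressed/original = 19074/23114 = 0.825214
savings = 1 - ratio = 1 - 0.825214 = 0.174786
as a percentage: 0.174786 * 100 = 17.48%

Space savings = 1 - 19074/23114 = 17.48%


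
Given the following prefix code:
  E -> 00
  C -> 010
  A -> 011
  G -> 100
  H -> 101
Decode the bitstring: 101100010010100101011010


Decoding step by step:
Bits 101 -> H
Bits 100 -> G
Bits 010 -> C
Bits 010 -> C
Bits 100 -> G
Bits 101 -> H
Bits 011 -> A
Bits 010 -> C


Decoded message: HGCCGHAC


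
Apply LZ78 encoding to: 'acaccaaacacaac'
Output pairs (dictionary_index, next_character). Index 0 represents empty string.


LZ78 encoding steps:
Dictionary: {0: ''}
Step 1: w='' (idx 0), next='a' -> output (0, 'a'), add 'a' as idx 1
Step 2: w='' (idx 0), next='c' -> output (0, 'c'), add 'c' as idx 2
Step 3: w='a' (idx 1), next='c' -> output (1, 'c'), add 'ac' as idx 3
Step 4: w='c' (idx 2), next='a' -> output (2, 'a'), add 'ca' as idx 4
Step 5: w='a' (idx 1), next='a' -> output (1, 'a'), add 'aa' as idx 5
Step 6: w='ca' (idx 4), next='c' -> output (4, 'c'), add 'cac' as idx 6
Step 7: w='aa' (idx 5), next='c' -> output (5, 'c'), add 'aac' as idx 7


Encoded: [(0, 'a'), (0, 'c'), (1, 'c'), (2, 'a'), (1, 'a'), (4, 'c'), (5, 'c')]


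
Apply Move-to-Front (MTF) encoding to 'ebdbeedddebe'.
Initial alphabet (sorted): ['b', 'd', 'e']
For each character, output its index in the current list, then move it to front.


MTF encoding:
'e': index 2 in ['b', 'd', 'e'] -> ['e', 'b', 'd']
'b': index 1 in ['e', 'b', 'd'] -> ['b', 'e', 'd']
'd': index 2 in ['b', 'e', 'd'] -> ['d', 'b', 'e']
'b': index 1 in ['d', 'b', 'e'] -> ['b', 'd', 'e']
'e': index 2 in ['b', 'd', 'e'] -> ['e', 'b', 'd']
'e': index 0 in ['e', 'b', 'd'] -> ['e', 'b', 'd']
'd': index 2 in ['e', 'b', 'd'] -> ['d', 'e', 'b']
'd': index 0 in ['d', 'e', 'b'] -> ['d', 'e', 'b']
'd': index 0 in ['d', 'e', 'b'] -> ['d', 'e', 'b']
'e': index 1 in ['d', 'e', 'b'] -> ['e', 'd', 'b']
'b': index 2 in ['e', 'd', 'b'] -> ['b', 'e', 'd']
'e': index 1 in ['b', 'e', 'd'] -> ['e', 'b', 'd']


Output: [2, 1, 2, 1, 2, 0, 2, 0, 0, 1, 2, 1]


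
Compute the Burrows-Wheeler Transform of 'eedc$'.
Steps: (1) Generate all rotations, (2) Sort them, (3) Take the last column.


Rotations (sorted):
  0: $eedc -> last char: c
  1: c$eed -> last char: d
  2: dc$ee -> last char: e
  3: edc$e -> last char: e
  4: eedc$ -> last char: $


BWT = cdee$


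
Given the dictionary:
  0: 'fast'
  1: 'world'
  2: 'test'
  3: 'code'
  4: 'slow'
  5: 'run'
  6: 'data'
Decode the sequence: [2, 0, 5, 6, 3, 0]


Look up each index in the dictionary:
  2 -> 'test'
  0 -> 'fast'
  5 -> 'run'
  6 -> 'data'
  3 -> 'code'
  0 -> 'fast'

Decoded: "test fast run data code fast"


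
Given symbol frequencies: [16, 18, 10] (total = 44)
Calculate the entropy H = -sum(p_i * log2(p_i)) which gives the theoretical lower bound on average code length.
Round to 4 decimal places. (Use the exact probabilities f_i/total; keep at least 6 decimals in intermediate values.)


Per-symbol terms -p_i * log2(p_i) with p_i = f_i/44:
  p = 16/44 = 0.363636: log2(p) = -1.459432, -p*log2(p) = 0.530702
  p = 18/44 = 0.409091: log2(p) = -1.289507, -p*log2(p) = 0.527525
  p = 10/44 = 0.227273: log2(p) = -2.137504, -p*log2(p) = 0.485796
H = 0.530702 + 0.527525 + 0.485796 = 1.544023

H = 1.544 bits/symbol


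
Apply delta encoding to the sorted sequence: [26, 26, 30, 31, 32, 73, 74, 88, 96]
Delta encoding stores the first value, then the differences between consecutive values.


First value: 26
Deltas:
  26 - 26 = 0
  30 - 26 = 4
  31 - 30 = 1
  32 - 31 = 1
  73 - 32 = 41
  74 - 73 = 1
  88 - 74 = 14
  96 - 88 = 8


Delta encoded: [26, 0, 4, 1, 1, 41, 1, 14, 8]


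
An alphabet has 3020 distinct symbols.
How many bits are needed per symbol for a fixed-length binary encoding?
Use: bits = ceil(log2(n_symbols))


log2(3020) = 11.5603
Bracket: 2^11 = 2048 < 3020 <= 2^12 = 4096
So ceil(log2(3020)) = 12

bits = ceil(log2(3020)) = ceil(11.5603) = 12 bits


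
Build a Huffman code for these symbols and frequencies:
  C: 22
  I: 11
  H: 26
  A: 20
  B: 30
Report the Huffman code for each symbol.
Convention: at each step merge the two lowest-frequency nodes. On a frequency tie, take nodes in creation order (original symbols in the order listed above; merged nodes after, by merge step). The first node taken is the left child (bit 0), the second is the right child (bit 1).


Huffman tree construction:
Step 1: Merge I(11) + A(20) = 31
Step 2: Merge C(22) + H(26) = 48
Step 3: Merge B(30) + (I+A)(31) = 61
Step 4: Merge (C+H)(48) + (B+(I+A))(61) = 109
Read each symbol's code off the tree from the root (left child = 0, right child = 1).

Codes:
  C: 00 (length 2)
  I: 110 (length 3)
  H: 01 (length 2)
  A: 111 (length 3)
  B: 10 (length 2)
Average code length: 249/109 = 2.2844 bits/symbol


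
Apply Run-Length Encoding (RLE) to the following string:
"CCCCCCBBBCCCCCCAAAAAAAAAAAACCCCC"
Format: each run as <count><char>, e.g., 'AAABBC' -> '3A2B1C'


Scanning runs left to right:
  i=0: run of 'C' x 6 -> '6C'
  i=6: run of 'B' x 3 -> '3B'
  i=9: run of 'C' x 6 -> '6C'
  i=15: run of 'A' x 12 -> '12A'
  i=27: run of 'C' x 5 -> '5C'

RLE = 6C3B6C12A5C


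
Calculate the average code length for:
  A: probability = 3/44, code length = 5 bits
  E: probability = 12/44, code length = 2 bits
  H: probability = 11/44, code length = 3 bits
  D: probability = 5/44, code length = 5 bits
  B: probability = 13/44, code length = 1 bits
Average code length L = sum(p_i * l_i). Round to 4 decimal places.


Weighted contributions p_i * l_i:
  A: (3/44) * 5 = 15/44
  E: (12/44) * 2 = 24/44
  H: (11/44) * 3 = 33/44
  D: (5/44) * 5 = 25/44
  B: (13/44) * 1 = 13/44
Sum = (15 + 24 + 33 + 25 + 13)/44 = 110/44

L = 110/44 = 2.5000 bits/symbol


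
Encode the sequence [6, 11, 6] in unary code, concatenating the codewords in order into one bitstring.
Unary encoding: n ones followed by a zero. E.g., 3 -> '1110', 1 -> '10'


Encode each number as n ones followed by a terminating 0:
  6 -> 1111110 (7 bits)
  11 -> 111111111110 (12 bits)
  6 -> 1111110 (7 bits)
Total length = 7 + 12 + 7 = 26 bits.

Unary([6, 11, 6]) = 11111101111111111101111110 (26 bits)


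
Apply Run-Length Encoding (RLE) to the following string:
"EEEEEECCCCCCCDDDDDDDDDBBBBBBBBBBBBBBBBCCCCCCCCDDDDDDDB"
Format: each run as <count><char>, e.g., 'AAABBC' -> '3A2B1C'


Scanning runs left to right:
  i=0: run of 'E' x 6 -> '6E'
  i=6: run of 'C' x 7 -> '7C'
  i=13: run of 'D' x 9 -> '9D'
  i=22: run of 'B' x 16 -> '16B'
  i=38: run of 'C' x 8 -> '8C'
  i=46: run of 'D' x 7 -> '7D'
  i=53: run of 'B' x 1 -> '1B'

RLE = 6E7C9D16B8C7D1B


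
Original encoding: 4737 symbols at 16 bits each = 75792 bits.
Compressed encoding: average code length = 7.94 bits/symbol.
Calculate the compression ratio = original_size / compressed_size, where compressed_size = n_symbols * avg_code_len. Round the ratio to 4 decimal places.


original_size = n_symbols * orig_bits = 4737 * 16 = 75792 bits
compressed_size = n_symbols * avg_code_len = 4737 * 7.94 = 37611.78 bits
ratio = original_size / compressed_size = 75792 / 37611.78 = 2.0151

Compression ratio = 2.0151


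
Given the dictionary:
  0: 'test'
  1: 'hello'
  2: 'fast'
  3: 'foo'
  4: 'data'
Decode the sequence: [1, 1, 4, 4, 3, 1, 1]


Look up each index in the dictionary:
  1 -> 'hello'
  1 -> 'hello'
  4 -> 'data'
  4 -> 'data'
  3 -> 'foo'
  1 -> 'hello'
  1 -> 'hello'

Decoded: "hello hello data data foo hello hello"


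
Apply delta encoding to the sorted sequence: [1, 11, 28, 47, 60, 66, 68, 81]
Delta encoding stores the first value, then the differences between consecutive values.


First value: 1
Deltas:
  11 - 1 = 10
  28 - 11 = 17
  47 - 28 = 19
  60 - 47 = 13
  66 - 60 = 6
  68 - 66 = 2
  81 - 68 = 13


Delta encoded: [1, 10, 17, 19, 13, 6, 2, 13]


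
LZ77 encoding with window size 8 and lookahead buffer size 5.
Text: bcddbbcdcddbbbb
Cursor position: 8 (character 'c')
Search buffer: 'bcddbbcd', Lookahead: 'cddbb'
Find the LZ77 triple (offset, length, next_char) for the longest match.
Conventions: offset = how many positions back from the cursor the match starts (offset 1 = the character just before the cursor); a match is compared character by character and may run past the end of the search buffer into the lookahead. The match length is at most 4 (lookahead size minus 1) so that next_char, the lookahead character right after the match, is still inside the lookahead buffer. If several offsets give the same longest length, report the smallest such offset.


Try each offset into the search buffer:
  offset=1 (pos 7, char 'd'): match length 0
  offset=2 (pos 6, char 'c'): match length 2
  offset=3 (pos 5, char 'b'): match length 0
  offset=4 (pos 4, char 'b'): match length 0
  offset=5 (pos 3, char 'd'): match length 0
  offset=6 (pos 2, char 'd'): match length 0
  offset=7 (pos 1, char 'c'): match length 4
  offset=8 (pos 0, char 'b'): match length 0
Longest match has length 4 at offset 7.
next_char = character at position 8 + 4 = 12 -> 'b'

Best match: offset=7, length=4 (matching 'cddb' starting at position 1)
LZ77 triple: (7, 4, 'b')


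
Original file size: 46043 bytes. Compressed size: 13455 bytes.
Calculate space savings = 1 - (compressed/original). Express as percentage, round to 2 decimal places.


ratio = compressed/original = 13455/46043 = 0.292227
savings = 1 - ratio = 1 - 0.292227 = 0.707773
as a percentage: 0.707773 * 100 = 70.78%

Space savings = 1 - 13455/46043 = 70.78%


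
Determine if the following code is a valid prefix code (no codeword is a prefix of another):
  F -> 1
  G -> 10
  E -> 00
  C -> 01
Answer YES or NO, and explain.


Checking each pair (does one codeword prefix another?):
  F='1' vs G='10': prefix -- VIOLATION

NO -- this is NOT a valid prefix code. F (1) is a prefix of G (10).


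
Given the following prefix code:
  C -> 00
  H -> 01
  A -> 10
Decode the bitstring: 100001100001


Decoding step by step:
Bits 10 -> A
Bits 00 -> C
Bits 01 -> H
Bits 10 -> A
Bits 00 -> C
Bits 01 -> H


Decoded message: ACHACH


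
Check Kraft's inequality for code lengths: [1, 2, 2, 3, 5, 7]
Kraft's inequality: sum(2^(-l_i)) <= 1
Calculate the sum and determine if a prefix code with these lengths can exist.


Sum = 2^(-1) + 2^(-2) + 2^(-2) + 2^(-3) + 2^(-5) + 2^(-7)
    = 0.5 + 0.25 + 0.25 + 0.125 + 0.03125 + 0.0078125
    = 149/128 = 1.1640625
Since 1.1640625 > 1, Kraft's inequality is NOT satisfied.
A prefix code with these lengths CANNOT exist.

Kraft sum = 1.1640625. Not satisfied.


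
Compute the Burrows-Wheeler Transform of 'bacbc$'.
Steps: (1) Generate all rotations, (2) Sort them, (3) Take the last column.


Rotations (sorted):
  0: $bacbc -> last char: c
  1: acbc$b -> last char: b
  2: bacbc$ -> last char: $
  3: bc$bac -> last char: c
  4: c$bacb -> last char: b
  5: cbc$ba -> last char: a


BWT = cb$cba


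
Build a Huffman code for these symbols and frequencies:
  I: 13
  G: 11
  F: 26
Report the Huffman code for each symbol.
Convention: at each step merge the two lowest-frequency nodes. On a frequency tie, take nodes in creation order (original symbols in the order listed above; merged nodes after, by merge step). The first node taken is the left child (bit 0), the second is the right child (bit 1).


Huffman tree construction:
Step 1: Merge G(11) + I(13) = 24
Step 2: Merge (G+I)(24) + F(26) = 50
Read each symbol's code off the tree from the root (left child = 0, right child = 1).

Codes:
  I: 01 (length 2)
  G: 00 (length 2)
  F: 1 (length 1)
Average code length: 74/50 = 1.4800 bits/symbol


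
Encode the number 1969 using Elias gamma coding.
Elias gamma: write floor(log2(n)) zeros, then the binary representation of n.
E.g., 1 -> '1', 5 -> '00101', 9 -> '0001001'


num_bits = floor(log2(1969)) + 1 = 11
leading_zeros = num_bits - 1 = 10
binary(1969) = 11110110001

Elias gamma(1969) = '0000000000' + '11110110001' = 000000000011110110001 (21 bits)


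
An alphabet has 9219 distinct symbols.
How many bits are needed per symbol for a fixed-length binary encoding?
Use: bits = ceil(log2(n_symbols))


log2(9219) = 13.1704
Bracket: 2^13 = 8192 < 9219 <= 2^14 = 16384
So ceil(log2(9219)) = 14

bits = ceil(log2(9219)) = ceil(13.1704) = 14 bits


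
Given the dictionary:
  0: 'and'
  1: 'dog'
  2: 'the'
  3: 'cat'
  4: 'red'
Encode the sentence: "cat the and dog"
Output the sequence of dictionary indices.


Look up each word in the dictionary:
  'cat' -> 3
  'the' -> 2
  'and' -> 0
  'dog' -> 1

Encoded: [3, 2, 0, 1]


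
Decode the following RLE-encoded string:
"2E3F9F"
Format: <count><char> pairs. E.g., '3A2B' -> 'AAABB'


Expanding each <count><char> pair:
  2E -> 'EE'
  3F -> 'FFF'
  9F -> 'FFFFFFFFF'

Decoded = EEFFFFFFFFFFFF


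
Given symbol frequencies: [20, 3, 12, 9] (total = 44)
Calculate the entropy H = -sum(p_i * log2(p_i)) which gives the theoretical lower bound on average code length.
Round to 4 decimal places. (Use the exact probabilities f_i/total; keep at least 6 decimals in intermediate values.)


Per-symbol terms -p_i * log2(p_i) with p_i = f_i/44:
  p = 20/44 = 0.454545: log2(p) = -1.137504, -p*log2(p) = 0.517047
  p = 3/44 = 0.068182: log2(p) = -3.874469, -p*log2(p) = 0.264168
  p = 12/44 = 0.272727: log2(p) = -1.874469, -p*log2(p) = 0.511219
  p = 9/44 = 0.204545: log2(p) = -2.289507, -p*log2(p) = 0.468308
H = 0.517047 + 0.264168 + 0.511219 + 0.468308 = 1.760742

H = 1.7607 bits/symbol


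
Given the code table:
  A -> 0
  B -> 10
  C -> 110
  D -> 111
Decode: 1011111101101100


Decoding:
10 -> B
111 -> D
111 -> D
0 -> A
110 -> C
110 -> C
0 -> A


Result: BDDACCA


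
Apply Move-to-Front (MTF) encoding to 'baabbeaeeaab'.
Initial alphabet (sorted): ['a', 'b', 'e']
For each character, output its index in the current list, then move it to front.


MTF encoding:
'b': index 1 in ['a', 'b', 'e'] -> ['b', 'a', 'e']
'a': index 1 in ['b', 'a', 'e'] -> ['a', 'b', 'e']
'a': index 0 in ['a', 'b', 'e'] -> ['a', 'b', 'e']
'b': index 1 in ['a', 'b', 'e'] -> ['b', 'a', 'e']
'b': index 0 in ['b', 'a', 'e'] -> ['b', 'a', 'e']
'e': index 2 in ['b', 'a', 'e'] -> ['e', 'b', 'a']
'a': index 2 in ['e', 'b', 'a'] -> ['a', 'e', 'b']
'e': index 1 in ['a', 'e', 'b'] -> ['e', 'a', 'b']
'e': index 0 in ['e', 'a', 'b'] -> ['e', 'a', 'b']
'a': index 1 in ['e', 'a', 'b'] -> ['a', 'e', 'b']
'a': index 0 in ['a', 'e', 'b'] -> ['a', 'e', 'b']
'b': index 2 in ['a', 'e', 'b'] -> ['b', 'a', 'e']


Output: [1, 1, 0, 1, 0, 2, 2, 1, 0, 1, 0, 2]


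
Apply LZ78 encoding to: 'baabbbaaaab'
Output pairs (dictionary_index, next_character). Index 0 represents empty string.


LZ78 encoding steps:
Dictionary: {0: ''}
Step 1: w='' (idx 0), next='b' -> output (0, 'b'), add 'b' as idx 1
Step 2: w='' (idx 0), next='a' -> output (0, 'a'), add 'a' as idx 2
Step 3: w='a' (idx 2), next='b' -> output (2, 'b'), add 'ab' as idx 3
Step 4: w='b' (idx 1), next='b' -> output (1, 'b'), add 'bb' as idx 4
Step 5: w='a' (idx 2), next='a' -> output (2, 'a'), add 'aa' as idx 5
Step 6: w='aa' (idx 5), next='b' -> output (5, 'b'), add 'aab' as idx 6


Encoded: [(0, 'b'), (0, 'a'), (2, 'b'), (1, 'b'), (2, 'a'), (5, 'b')]


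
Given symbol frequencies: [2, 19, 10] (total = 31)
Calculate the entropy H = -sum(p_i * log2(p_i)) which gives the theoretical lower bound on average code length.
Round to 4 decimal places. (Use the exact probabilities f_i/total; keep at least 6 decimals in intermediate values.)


Per-symbol terms -p_i * log2(p_i) with p_i = f_i/31:
  p = 2/31 = 0.064516: log2(p) = -3.954196, -p*log2(p) = 0.255109
  p = 19/31 = 0.612903: log2(p) = -0.706269, -p*log2(p) = 0.432874
  p = 10/31 = 0.322581: log2(p) = -1.632268, -p*log2(p) = 0.526538
H = 0.255109 + 0.432874 + 0.526538 = 1.214521

H = 1.2145 bits/symbol


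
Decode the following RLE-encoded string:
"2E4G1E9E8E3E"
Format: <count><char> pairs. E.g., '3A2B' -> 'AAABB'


Expanding each <count><char> pair:
  2E -> 'EE'
  4G -> 'GGGG'
  1E -> 'E'
  9E -> 'EEEEEEEEE'
  8E -> 'EEEEEEEE'
  3E -> 'EEE'

Decoded = EEGGGGEEEEEEEEEEEEEEEEEEEEE


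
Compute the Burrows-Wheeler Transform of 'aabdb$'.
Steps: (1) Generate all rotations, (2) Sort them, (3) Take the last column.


Rotations (sorted):
  0: $aabdb -> last char: b
  1: aabdb$ -> last char: $
  2: abdb$a -> last char: a
  3: b$aabd -> last char: d
  4: bdb$aa -> last char: a
  5: db$aab -> last char: b


BWT = b$adab


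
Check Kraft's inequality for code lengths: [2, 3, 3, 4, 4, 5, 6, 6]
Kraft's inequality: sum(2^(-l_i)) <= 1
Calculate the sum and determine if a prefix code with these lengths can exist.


Sum = 2^(-2) + 2^(-3) + 2^(-3) + 2^(-4) + 2^(-4) + 2^(-5) + 2^(-6) + 2^(-6)
    = 0.25 + 0.125 + 0.125 + 0.0625 + 0.0625 + 0.03125 + 0.015625 + 0.015625
    = 44/64 = 0.6875
Since 0.6875 <= 1, Kraft's inequality IS satisfied.
A prefix code with these lengths CAN exist.

Kraft sum = 0.6875. Satisfied.


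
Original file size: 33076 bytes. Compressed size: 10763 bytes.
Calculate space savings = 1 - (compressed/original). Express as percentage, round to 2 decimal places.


ratio = compressed/original = 10763/33076 = 0.325402
savings = 1 - ratio = 1 - 0.325402 = 0.674598
as a percentage: 0.674598 * 100 = 67.46%

Space savings = 1 - 10763/33076 = 67.46%


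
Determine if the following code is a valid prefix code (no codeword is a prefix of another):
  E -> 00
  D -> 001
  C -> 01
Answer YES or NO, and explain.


Checking each pair (does one codeword prefix another?):
  E='00' vs D='001': prefix -- VIOLATION

NO -- this is NOT a valid prefix code. E (00) is a prefix of D (001).


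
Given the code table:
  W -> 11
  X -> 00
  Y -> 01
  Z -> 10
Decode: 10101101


Decoding:
10 -> Z
10 -> Z
11 -> W
01 -> Y


Result: ZZWY


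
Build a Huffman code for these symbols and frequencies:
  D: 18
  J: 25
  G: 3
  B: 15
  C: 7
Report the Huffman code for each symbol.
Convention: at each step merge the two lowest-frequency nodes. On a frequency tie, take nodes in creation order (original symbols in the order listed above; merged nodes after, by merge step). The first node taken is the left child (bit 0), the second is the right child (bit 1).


Huffman tree construction:
Step 1: Merge G(3) + C(7) = 10
Step 2: Merge (G+C)(10) + B(15) = 25
Step 3: Merge D(18) + J(25) = 43
Step 4: Merge ((G+C)+B)(25) + (D+J)(43) = 68
Read each symbol's code off the tree from the root (left child = 0, right child = 1).

Codes:
  D: 10 (length 2)
  J: 11 (length 2)
  G: 000 (length 3)
  B: 01 (length 2)
  C: 001 (length 3)
Average code length: 146/68 = 2.1471 bits/symbol


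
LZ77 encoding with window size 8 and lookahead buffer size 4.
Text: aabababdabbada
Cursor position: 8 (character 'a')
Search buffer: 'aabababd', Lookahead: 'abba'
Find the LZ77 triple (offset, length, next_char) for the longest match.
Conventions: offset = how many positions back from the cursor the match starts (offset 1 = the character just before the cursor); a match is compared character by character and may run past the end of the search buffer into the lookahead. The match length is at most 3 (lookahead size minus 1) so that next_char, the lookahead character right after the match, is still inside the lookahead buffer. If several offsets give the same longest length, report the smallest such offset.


Try each offset into the search buffer:
  offset=1 (pos 7, char 'd'): match length 0
  offset=2 (pos 6, char 'b'): match length 0
  offset=3 (pos 5, char 'a'): match length 2
  offset=4 (pos 4, char 'b'): match length 0
  offset=5 (pos 3, char 'a'): match length 2
  offset=6 (pos 2, char 'b'): match length 0
  offset=7 (pos 1, char 'a'): match length 2
  offset=8 (pos 0, char 'a'): match length 1
Longest match has length 2, found at offsets 3, 5, 7; take the smallest, offset 3.
next_char = character at position 8 + 2 = 10 -> 'b'

Best match: offset=3, length=2 (matching 'ab' starting at position 5)
LZ77 triple: (3, 2, 'b')


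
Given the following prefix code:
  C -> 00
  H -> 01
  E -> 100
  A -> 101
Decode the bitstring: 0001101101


Decoding step by step:
Bits 00 -> C
Bits 01 -> H
Bits 101 -> A
Bits 101 -> A


Decoded message: CHAA


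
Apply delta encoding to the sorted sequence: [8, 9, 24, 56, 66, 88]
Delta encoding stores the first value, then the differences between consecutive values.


First value: 8
Deltas:
  9 - 8 = 1
  24 - 9 = 15
  56 - 24 = 32
  66 - 56 = 10
  88 - 66 = 22


Delta encoded: [8, 1, 15, 32, 10, 22]


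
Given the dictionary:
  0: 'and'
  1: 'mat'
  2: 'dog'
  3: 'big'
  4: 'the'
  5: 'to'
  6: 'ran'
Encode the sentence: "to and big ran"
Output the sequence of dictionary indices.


Look up each word in the dictionary:
  'to' -> 5
  'and' -> 0
  'big' -> 3
  'ran' -> 6

Encoded: [5, 0, 3, 6]


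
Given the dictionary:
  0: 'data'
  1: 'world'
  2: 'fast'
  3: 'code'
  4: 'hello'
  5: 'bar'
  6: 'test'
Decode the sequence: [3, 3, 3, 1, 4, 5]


Look up each index in the dictionary:
  3 -> 'code'
  3 -> 'code'
  3 -> 'code'
  1 -> 'world'
  4 -> 'hello'
  5 -> 'bar'

Decoded: "code code code world hello bar"


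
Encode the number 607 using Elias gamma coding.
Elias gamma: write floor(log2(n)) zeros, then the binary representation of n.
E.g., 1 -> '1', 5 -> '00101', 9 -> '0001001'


num_bits = floor(log2(607)) + 1 = 10
leading_zeros = num_bits - 1 = 9
binary(607) = 1001011111

Elias gamma(607) = '000000000' + '1001011111' = 0000000001001011111 (19 bits)


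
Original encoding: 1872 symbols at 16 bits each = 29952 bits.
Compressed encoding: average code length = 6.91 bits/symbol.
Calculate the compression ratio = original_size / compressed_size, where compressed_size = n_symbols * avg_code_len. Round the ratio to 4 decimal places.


original_size = n_symbols * orig_bits = 1872 * 16 = 29952 bits
compressed_size = n_symbols * avg_code_len = 1872 * 6.91 = 12935.52 bits
ratio = original_size / compressed_size = 29952 / 12935.52 = 2.3155

Compression ratio = 2.3155


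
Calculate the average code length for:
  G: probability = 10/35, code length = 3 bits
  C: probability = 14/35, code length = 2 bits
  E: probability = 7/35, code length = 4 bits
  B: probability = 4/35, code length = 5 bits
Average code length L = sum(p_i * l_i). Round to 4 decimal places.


Weighted contributions p_i * l_i:
  G: (10/35) * 3 = 30/35
  C: (14/35) * 2 = 28/35
  E: (7/35) * 4 = 28/35
  B: (4/35) * 5 = 20/35
Sum = (30 + 28 + 28 + 20)/35 = 106/35

L = 106/35 = 3.0286 bits/symbol


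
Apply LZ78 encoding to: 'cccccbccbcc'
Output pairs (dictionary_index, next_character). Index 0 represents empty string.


LZ78 encoding steps:
Dictionary: {0: ''}
Step 1: w='' (idx 0), next='c' -> output (0, 'c'), add 'c' as idx 1
Step 2: w='c' (idx 1), next='c' -> output (1, 'c'), add 'cc' as idx 2
Step 3: w='cc' (idx 2), next='b' -> output (2, 'b'), add 'ccb' as idx 3
Step 4: w='ccb' (idx 3), next='c' -> output (3, 'c'), add 'ccbc' as idx 4
Step 5: w='c' (idx 1), end of input -> output (1, '')


Encoded: [(0, 'c'), (1, 'c'), (2, 'b'), (3, 'c'), (1, '')]


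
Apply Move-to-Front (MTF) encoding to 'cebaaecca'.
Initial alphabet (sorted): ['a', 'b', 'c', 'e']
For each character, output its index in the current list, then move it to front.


MTF encoding:
'c': index 2 in ['a', 'b', 'c', 'e'] -> ['c', 'a', 'b', 'e']
'e': index 3 in ['c', 'a', 'b', 'e'] -> ['e', 'c', 'a', 'b']
'b': index 3 in ['e', 'c', 'a', 'b'] -> ['b', 'e', 'c', 'a']
'a': index 3 in ['b', 'e', 'c', 'a'] -> ['a', 'b', 'e', 'c']
'a': index 0 in ['a', 'b', 'e', 'c'] -> ['a', 'b', 'e', 'c']
'e': index 2 in ['a', 'b', 'e', 'c'] -> ['e', 'a', 'b', 'c']
'c': index 3 in ['e', 'a', 'b', 'c'] -> ['c', 'e', 'a', 'b']
'c': index 0 in ['c', 'e', 'a', 'b'] -> ['c', 'e', 'a', 'b']
'a': index 2 in ['c', 'e', 'a', 'b'] -> ['a', 'c', 'e', 'b']


Output: [2, 3, 3, 3, 0, 2, 3, 0, 2]


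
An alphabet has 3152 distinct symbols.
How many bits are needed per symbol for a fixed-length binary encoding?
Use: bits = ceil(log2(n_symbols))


log2(3152) = 11.6221
Bracket: 2^11 = 2048 < 3152 <= 2^12 = 4096
So ceil(log2(3152)) = 12

bits = ceil(log2(3152)) = ceil(11.6221) = 12 bits


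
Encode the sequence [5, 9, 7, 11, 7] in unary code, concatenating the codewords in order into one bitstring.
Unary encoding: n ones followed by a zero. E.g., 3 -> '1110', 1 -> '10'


Encode each number as n ones followed by a terminating 0:
  5 -> 111110 (6 bits)
  9 -> 1111111110 (10 bits)
  7 -> 11111110 (8 bits)
  11 -> 111111111110 (12 bits)
  7 -> 11111110 (8 bits)
Total length = 6 + 10 + 8 + 12 + 8 = 44 bits.

Unary([5, 9, 7, 11, 7]) = 11111011111111101111111011111111111011111110 (44 bits)


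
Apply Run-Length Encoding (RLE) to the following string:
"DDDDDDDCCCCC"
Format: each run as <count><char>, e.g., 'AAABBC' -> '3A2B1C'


Scanning runs left to right:
  i=0: run of 'D' x 7 -> '7D'
  i=7: run of 'C' x 5 -> '5C'

RLE = 7D5C


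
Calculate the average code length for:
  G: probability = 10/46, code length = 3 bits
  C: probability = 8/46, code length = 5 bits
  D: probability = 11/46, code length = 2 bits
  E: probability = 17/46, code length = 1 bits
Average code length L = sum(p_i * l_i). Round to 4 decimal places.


Weighted contributions p_i * l_i:
  G: (10/46) * 3 = 30/46
  C: (8/46) * 5 = 40/46
  D: (11/46) * 2 = 22/46
  E: (17/46) * 1 = 17/46
Sum = (30 + 40 + 22 + 17)/46 = 109/46

L = 109/46 = 2.3696 bits/symbol


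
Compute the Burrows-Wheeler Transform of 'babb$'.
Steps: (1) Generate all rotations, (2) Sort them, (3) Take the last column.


Rotations (sorted):
  0: $babb -> last char: b
  1: abb$b -> last char: b
  2: b$bab -> last char: b
  3: babb$ -> last char: $
  4: bb$ba -> last char: a


BWT = bbb$a


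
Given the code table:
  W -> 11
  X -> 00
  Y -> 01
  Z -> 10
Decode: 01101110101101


Decoding:
01 -> Y
10 -> Z
11 -> W
10 -> Z
10 -> Z
11 -> W
01 -> Y


Result: YZWZZWY


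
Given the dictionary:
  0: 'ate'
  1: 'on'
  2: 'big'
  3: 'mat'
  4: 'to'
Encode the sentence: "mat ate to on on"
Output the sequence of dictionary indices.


Look up each word in the dictionary:
  'mat' -> 3
  'ate' -> 0
  'to' -> 4
  'on' -> 1
  'on' -> 1

Encoded: [3, 0, 4, 1, 1]


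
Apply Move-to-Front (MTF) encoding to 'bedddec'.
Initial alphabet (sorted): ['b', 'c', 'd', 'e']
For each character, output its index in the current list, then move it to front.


MTF encoding:
'b': index 0 in ['b', 'c', 'd', 'e'] -> ['b', 'c', 'd', 'e']
'e': index 3 in ['b', 'c', 'd', 'e'] -> ['e', 'b', 'c', 'd']
'd': index 3 in ['e', 'b', 'c', 'd'] -> ['d', 'e', 'b', 'c']
'd': index 0 in ['d', 'e', 'b', 'c'] -> ['d', 'e', 'b', 'c']
'd': index 0 in ['d', 'e', 'b', 'c'] -> ['d', 'e', 'b', 'c']
'e': index 1 in ['d', 'e', 'b', 'c'] -> ['e', 'd', 'b', 'c']
'c': index 3 in ['e', 'd', 'b', 'c'] -> ['c', 'e', 'd', 'b']


Output: [0, 3, 3, 0, 0, 1, 3]


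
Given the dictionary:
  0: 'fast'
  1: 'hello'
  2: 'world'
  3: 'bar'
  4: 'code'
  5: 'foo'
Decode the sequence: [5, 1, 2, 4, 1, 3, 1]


Look up each index in the dictionary:
  5 -> 'foo'
  1 -> 'hello'
  2 -> 'world'
  4 -> 'code'
  1 -> 'hello'
  3 -> 'bar'
  1 -> 'hello'

Decoded: "foo hello world code hello bar hello"


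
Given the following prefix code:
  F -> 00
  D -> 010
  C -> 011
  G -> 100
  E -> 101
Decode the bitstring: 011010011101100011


Decoding step by step:
Bits 011 -> C
Bits 010 -> D
Bits 011 -> C
Bits 101 -> E
Bits 100 -> G
Bits 011 -> C


Decoded message: CDCEGC


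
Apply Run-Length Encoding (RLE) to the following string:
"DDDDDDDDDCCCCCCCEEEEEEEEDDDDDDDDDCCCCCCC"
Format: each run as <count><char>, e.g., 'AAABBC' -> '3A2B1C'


Scanning runs left to right:
  i=0: run of 'D' x 9 -> '9D'
  i=9: run of 'C' x 7 -> '7C'
  i=16: run of 'E' x 8 -> '8E'
  i=24: run of 'D' x 9 -> '9D'
  i=33: run of 'C' x 7 -> '7C'

RLE = 9D7C8E9D7C


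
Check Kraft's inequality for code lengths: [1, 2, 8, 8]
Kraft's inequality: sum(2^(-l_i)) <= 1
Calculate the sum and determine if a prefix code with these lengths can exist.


Sum = 2^(-1) + 2^(-2) + 2^(-8) + 2^(-8)
    = 0.5 + 0.25 + 0.00390625 + 0.00390625
    = 194/256 = 0.7578125
Since 0.7578125 <= 1, Kraft's inequality IS satisfied.
A prefix code with these lengths CAN exist.

Kraft sum = 0.7578125. Satisfied.


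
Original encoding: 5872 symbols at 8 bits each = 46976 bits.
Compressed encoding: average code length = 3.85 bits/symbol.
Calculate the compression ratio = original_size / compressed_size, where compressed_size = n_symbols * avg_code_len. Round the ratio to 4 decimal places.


original_size = n_symbols * orig_bits = 5872 * 8 = 46976 bits
compressed_size = n_symbols * avg_code_len = 5872 * 3.85 = 22607.2 bits
ratio = original_size / compressed_size = 46976 / 22607.2 = 2.0779

Compression ratio = 2.0779


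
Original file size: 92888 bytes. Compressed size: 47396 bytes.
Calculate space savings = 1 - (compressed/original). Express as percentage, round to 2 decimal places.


ratio = compressed/original = 47396/92888 = 0.510249
savings = 1 - ratio = 1 - 0.510249 = 0.489751
as a percentage: 0.489751 * 100 = 48.98%

Space savings = 1 - 47396/92888 = 48.98%


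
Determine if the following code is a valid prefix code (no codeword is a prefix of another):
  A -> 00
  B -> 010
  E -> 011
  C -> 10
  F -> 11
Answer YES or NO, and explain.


Checking each pair (does one codeword prefix another?):
  A='00' vs B='010': no prefix
  A='00' vs E='011': no prefix
  A='00' vs C='10': no prefix
  A='00' vs F='11': no prefix
  B='010' vs A='00': no prefix
  B='010' vs E='011': no prefix
  B='010' vs C='10': no prefix
  B='010' vs F='11': no prefix
  E='011' vs A='00': no prefix
  E='011' vs B='010': no prefix
  E='011' vs C='10': no prefix
  E='011' vs F='11': no prefix
  C='10' vs A='00': no prefix
  C='10' vs B='010': no prefix
  C='10' vs E='011': no prefix
  C='10' vs F='11': no prefix
  F='11' vs A='00': no prefix
  F='11' vs B='010': no prefix
  F='11' vs E='011': no prefix
  F='11' vs C='10': no prefix
No violation found over all pairs.

YES -- this is a valid prefix code. No codeword is a prefix of any other codeword.


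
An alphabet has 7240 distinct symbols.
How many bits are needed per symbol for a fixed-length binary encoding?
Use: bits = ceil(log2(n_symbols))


log2(7240) = 12.8218
Bracket: 2^12 = 4096 < 7240 <= 2^13 = 8192
So ceil(log2(7240)) = 13

bits = ceil(log2(7240)) = ceil(12.8218) = 13 bits


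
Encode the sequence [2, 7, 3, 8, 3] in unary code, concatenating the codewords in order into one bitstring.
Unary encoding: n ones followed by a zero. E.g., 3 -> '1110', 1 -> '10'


Encode each number as n ones followed by a terminating 0:
  2 -> 110 (3 bits)
  7 -> 11111110 (8 bits)
  3 -> 1110 (4 bits)
  8 -> 111111110 (9 bits)
  3 -> 1110 (4 bits)
Total length = 3 + 8 + 4 + 9 + 4 = 28 bits.

Unary([2, 7, 3, 8, 3]) = 1101111111011101111111101110 (28 bits)


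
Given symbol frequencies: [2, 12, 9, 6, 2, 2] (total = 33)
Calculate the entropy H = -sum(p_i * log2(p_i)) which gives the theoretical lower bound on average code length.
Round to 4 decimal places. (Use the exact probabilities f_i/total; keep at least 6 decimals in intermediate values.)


Per-symbol terms -p_i * log2(p_i) with p_i = f_i/33:
  p = 2/33 = 0.060606: log2(p) = -4.044394, -p*log2(p) = 0.245115
  p = 12/33 = 0.363636: log2(p) = -1.459432, -p*log2(p) = 0.530702
  p = 9/33 = 0.272727: log2(p) = -1.874469, -p*log2(p) = 0.511219
  p = 6/33 = 0.181818: log2(p) = -2.459432, -p*log2(p) = 0.447169
  p = 2/33 = 0.060606: log2(p) = -4.044394, -p*log2(p) = 0.245115
  p = 2/33 = 0.060606: log2(p) = -4.044394, -p*log2(p) = 0.245115
H = 0.245115 + 0.530702 + 0.511219 + 0.447169 + 0.245115 + 0.245115 = 2.224435

H = 2.2244 bits/symbol


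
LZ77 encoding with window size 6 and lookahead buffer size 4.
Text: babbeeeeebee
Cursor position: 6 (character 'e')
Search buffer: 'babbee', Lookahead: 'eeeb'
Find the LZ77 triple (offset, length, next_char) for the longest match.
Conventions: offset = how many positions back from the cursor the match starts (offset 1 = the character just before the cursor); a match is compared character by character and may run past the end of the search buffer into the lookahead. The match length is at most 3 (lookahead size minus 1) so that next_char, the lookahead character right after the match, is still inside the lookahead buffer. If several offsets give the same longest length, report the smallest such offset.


Try each offset into the search buffer:
  offset=1 (pos 5, char 'e'): match length 3
  offset=2 (pos 4, char 'e'): match length 3
  offset=3 (pos 3, char 'b'): match length 0
  offset=4 (pos 2, char 'b'): match length 0
  offset=5 (pos 1, char 'a'): match length 0
  offset=6 (pos 0, char 'b'): match length 0
Longest match has length 3, found at offsets 1, 2; take the smallest, offset 1.
next_char = character at position 6 + 3 = 9 -> 'b'

Best match: offset=1, length=3 (matching 'eee' starting at position 5)
LZ77 triple: (1, 3, 'b')


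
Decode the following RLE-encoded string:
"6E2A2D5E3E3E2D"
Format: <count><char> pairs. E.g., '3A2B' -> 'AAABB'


Expanding each <count><char> pair:
  6E -> 'EEEEEE'
  2A -> 'AA'
  2D -> 'DD'
  5E -> 'EEEEE'
  3E -> 'EEE'
  3E -> 'EEE'
  2D -> 'DD'

Decoded = EEEEEEAADDEEEEEEEEEEEDD


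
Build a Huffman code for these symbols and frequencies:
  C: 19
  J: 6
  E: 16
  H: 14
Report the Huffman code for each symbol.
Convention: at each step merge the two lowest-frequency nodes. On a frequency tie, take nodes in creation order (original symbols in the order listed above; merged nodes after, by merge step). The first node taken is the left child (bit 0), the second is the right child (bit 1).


Huffman tree construction:
Step 1: Merge J(6) + H(14) = 20
Step 2: Merge E(16) + C(19) = 35
Step 3: Merge (J+H)(20) + (E+C)(35) = 55
Read each symbol's code off the tree from the root (left child = 0, right child = 1).

Codes:
  C: 11 (length 2)
  J: 00 (length 2)
  E: 10 (length 2)
  H: 01 (length 2)
Average code length: 110/55 = 2.0000 bits/symbol


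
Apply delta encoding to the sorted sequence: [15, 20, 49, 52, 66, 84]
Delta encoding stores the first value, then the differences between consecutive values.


First value: 15
Deltas:
  20 - 15 = 5
  49 - 20 = 29
  52 - 49 = 3
  66 - 52 = 14
  84 - 66 = 18


Delta encoded: [15, 5, 29, 3, 14, 18]


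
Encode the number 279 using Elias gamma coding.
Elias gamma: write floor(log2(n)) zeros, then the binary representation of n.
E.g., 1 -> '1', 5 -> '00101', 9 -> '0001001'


num_bits = floor(log2(279)) + 1 = 9
leading_zeros = num_bits - 1 = 8
binary(279) = 100010111

Elias gamma(279) = '00000000' + '100010111' = 00000000100010111 (17 bits)


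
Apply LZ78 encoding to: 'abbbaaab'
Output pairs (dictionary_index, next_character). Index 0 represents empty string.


LZ78 encoding steps:
Dictionary: {0: ''}
Step 1: w='' (idx 0), next='a' -> output (0, 'a'), add 'a' as idx 1
Step 2: w='' (idx 0), next='b' -> output (0, 'b'), add 'b' as idx 2
Step 3: w='b' (idx 2), next='b' -> output (2, 'b'), add 'bb' as idx 3
Step 4: w='a' (idx 1), next='a' -> output (1, 'a'), add 'aa' as idx 4
Step 5: w='a' (idx 1), next='b' -> output (1, 'b'), add 'ab' as idx 5


Encoded: [(0, 'a'), (0, 'b'), (2, 'b'), (1, 'a'), (1, 'b')]


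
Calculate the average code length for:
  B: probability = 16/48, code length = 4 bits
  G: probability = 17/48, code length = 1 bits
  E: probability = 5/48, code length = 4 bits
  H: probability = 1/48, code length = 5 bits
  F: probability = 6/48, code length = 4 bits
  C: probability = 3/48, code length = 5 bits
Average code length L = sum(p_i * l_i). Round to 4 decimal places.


Weighted contributions p_i * l_i:
  B: (16/48) * 4 = 64/48
  G: (17/48) * 1 = 17/48
  E: (5/48) * 4 = 20/48
  H: (1/48) * 5 = 5/48
  F: (6/48) * 4 = 24/48
  C: (3/48) * 5 = 15/48
Sum = (64 + 17 + 20 + 5 + 24 + 15)/48 = 145/48

L = 145/48 = 3.0208 bits/symbol


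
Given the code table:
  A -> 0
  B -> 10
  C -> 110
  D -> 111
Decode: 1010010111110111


Decoding:
10 -> B
10 -> B
0 -> A
10 -> B
111 -> D
110 -> C
111 -> D


Result: BBABDCD


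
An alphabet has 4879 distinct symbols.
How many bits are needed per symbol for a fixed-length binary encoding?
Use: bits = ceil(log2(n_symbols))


log2(4879) = 12.2524
Bracket: 2^12 = 4096 < 4879 <= 2^13 = 8192
So ceil(log2(4879)) = 13

bits = ceil(log2(4879)) = ceil(12.2524) = 13 bits


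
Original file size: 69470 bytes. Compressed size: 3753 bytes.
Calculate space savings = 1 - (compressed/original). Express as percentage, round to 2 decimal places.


ratio = compressed/original = 3753/69470 = 0.054023
savings = 1 - ratio = 1 - 0.054023 = 0.945977
as a percentage: 0.945977 * 100 = 94.6%

Space savings = 1 - 3753/69470 = 94.6%
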